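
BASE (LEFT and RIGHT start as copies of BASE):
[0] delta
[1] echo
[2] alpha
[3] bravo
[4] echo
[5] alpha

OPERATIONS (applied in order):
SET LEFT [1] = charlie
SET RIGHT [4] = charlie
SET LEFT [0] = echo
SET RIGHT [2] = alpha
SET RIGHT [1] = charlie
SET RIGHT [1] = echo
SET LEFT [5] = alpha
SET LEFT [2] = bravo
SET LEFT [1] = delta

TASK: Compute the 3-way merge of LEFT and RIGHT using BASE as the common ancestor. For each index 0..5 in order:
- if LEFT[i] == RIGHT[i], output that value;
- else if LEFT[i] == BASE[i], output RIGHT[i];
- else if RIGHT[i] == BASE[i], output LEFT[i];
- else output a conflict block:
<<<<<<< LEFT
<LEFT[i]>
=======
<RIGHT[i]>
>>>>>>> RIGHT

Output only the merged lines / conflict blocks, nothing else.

Final LEFT:  [echo, delta, bravo, bravo, echo, alpha]
Final RIGHT: [delta, echo, alpha, bravo, charlie, alpha]
i=0: L=echo, R=delta=BASE -> take LEFT -> echo
i=1: L=delta, R=echo=BASE -> take LEFT -> delta
i=2: L=bravo, R=alpha=BASE -> take LEFT -> bravo
i=3: L=bravo R=bravo -> agree -> bravo
i=4: L=echo=BASE, R=charlie -> take RIGHT -> charlie
i=5: L=alpha R=alpha -> agree -> alpha

Answer: echo
delta
bravo
bravo
charlie
alpha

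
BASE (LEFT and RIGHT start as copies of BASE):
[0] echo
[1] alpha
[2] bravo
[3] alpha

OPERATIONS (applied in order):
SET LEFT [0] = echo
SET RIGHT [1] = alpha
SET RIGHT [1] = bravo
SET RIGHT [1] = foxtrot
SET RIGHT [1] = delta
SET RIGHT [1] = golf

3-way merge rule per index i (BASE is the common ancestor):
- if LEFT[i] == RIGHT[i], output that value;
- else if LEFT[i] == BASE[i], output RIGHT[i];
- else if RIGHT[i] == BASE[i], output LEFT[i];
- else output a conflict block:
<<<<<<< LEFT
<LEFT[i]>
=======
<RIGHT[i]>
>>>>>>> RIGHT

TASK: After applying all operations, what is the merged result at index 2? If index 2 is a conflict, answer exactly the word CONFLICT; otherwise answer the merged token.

Answer: bravo

Derivation:
Final LEFT:  [echo, alpha, bravo, alpha]
Final RIGHT: [echo, golf, bravo, alpha]
i=0: L=echo R=echo -> agree -> echo
i=1: L=alpha=BASE, R=golf -> take RIGHT -> golf
i=2: L=bravo R=bravo -> agree -> bravo
i=3: L=alpha R=alpha -> agree -> alpha
Index 2 -> bravo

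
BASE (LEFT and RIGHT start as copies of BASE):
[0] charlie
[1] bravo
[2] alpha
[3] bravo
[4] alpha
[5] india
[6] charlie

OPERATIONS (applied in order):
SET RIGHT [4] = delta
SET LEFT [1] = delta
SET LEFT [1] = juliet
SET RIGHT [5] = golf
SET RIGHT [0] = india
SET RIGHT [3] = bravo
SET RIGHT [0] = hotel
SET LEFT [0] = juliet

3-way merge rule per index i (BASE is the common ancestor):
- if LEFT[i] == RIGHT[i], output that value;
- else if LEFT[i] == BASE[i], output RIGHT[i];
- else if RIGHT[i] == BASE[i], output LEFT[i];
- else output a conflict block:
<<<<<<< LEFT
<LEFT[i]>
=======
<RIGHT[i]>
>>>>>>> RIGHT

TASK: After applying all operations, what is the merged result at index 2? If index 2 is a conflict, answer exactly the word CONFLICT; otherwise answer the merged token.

Final LEFT:  [juliet, juliet, alpha, bravo, alpha, india, charlie]
Final RIGHT: [hotel, bravo, alpha, bravo, delta, golf, charlie]
i=0: BASE=charlie L=juliet R=hotel all differ -> CONFLICT
i=1: L=juliet, R=bravo=BASE -> take LEFT -> juliet
i=2: L=alpha R=alpha -> agree -> alpha
i=3: L=bravo R=bravo -> agree -> bravo
i=4: L=alpha=BASE, R=delta -> take RIGHT -> delta
i=5: L=india=BASE, R=golf -> take RIGHT -> golf
i=6: L=charlie R=charlie -> agree -> charlie
Index 2 -> alpha

Answer: alpha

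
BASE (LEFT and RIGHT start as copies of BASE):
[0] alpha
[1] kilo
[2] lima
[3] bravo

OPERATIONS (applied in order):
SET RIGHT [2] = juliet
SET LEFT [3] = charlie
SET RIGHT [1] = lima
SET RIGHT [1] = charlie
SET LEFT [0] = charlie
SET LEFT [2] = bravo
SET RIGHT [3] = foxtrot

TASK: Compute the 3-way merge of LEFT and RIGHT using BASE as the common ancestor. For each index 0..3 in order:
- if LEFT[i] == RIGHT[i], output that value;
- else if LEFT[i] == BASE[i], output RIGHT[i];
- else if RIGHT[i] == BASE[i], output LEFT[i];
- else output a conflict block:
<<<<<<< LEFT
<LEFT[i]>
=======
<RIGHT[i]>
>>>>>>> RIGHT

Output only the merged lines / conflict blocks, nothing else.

Answer: charlie
charlie
<<<<<<< LEFT
bravo
=======
juliet
>>>>>>> RIGHT
<<<<<<< LEFT
charlie
=======
foxtrot
>>>>>>> RIGHT

Derivation:
Final LEFT:  [charlie, kilo, bravo, charlie]
Final RIGHT: [alpha, charlie, juliet, foxtrot]
i=0: L=charlie, R=alpha=BASE -> take LEFT -> charlie
i=1: L=kilo=BASE, R=charlie -> take RIGHT -> charlie
i=2: BASE=lima L=bravo R=juliet all differ -> CONFLICT
i=3: BASE=bravo L=charlie R=foxtrot all differ -> CONFLICT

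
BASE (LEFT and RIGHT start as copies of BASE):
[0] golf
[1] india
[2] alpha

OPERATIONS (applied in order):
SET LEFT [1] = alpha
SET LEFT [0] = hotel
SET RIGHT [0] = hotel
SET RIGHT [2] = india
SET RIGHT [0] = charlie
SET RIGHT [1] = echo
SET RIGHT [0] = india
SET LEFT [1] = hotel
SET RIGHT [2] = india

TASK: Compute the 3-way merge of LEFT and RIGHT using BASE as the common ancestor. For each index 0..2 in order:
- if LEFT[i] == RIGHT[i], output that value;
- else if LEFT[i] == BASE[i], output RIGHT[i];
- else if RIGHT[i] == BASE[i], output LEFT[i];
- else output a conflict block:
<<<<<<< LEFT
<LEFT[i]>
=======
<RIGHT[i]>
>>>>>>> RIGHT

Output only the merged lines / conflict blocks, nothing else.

Answer: <<<<<<< LEFT
hotel
=======
india
>>>>>>> RIGHT
<<<<<<< LEFT
hotel
=======
echo
>>>>>>> RIGHT
india

Derivation:
Final LEFT:  [hotel, hotel, alpha]
Final RIGHT: [india, echo, india]
i=0: BASE=golf L=hotel R=india all differ -> CONFLICT
i=1: BASE=india L=hotel R=echo all differ -> CONFLICT
i=2: L=alpha=BASE, R=india -> take RIGHT -> india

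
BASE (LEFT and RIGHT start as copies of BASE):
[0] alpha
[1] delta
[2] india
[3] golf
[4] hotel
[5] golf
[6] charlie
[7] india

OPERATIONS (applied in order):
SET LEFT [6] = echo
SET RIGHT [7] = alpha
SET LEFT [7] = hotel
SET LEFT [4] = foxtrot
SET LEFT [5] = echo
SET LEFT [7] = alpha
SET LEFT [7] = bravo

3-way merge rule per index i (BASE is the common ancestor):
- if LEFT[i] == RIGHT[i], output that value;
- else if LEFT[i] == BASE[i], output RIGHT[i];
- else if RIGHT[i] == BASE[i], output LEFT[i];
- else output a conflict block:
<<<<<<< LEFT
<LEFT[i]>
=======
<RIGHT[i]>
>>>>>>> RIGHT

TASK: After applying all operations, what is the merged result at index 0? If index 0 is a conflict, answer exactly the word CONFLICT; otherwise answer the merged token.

Final LEFT:  [alpha, delta, india, golf, foxtrot, echo, echo, bravo]
Final RIGHT: [alpha, delta, india, golf, hotel, golf, charlie, alpha]
i=0: L=alpha R=alpha -> agree -> alpha
i=1: L=delta R=delta -> agree -> delta
i=2: L=india R=india -> agree -> india
i=3: L=golf R=golf -> agree -> golf
i=4: L=foxtrot, R=hotel=BASE -> take LEFT -> foxtrot
i=5: L=echo, R=golf=BASE -> take LEFT -> echo
i=6: L=echo, R=charlie=BASE -> take LEFT -> echo
i=7: BASE=india L=bravo R=alpha all differ -> CONFLICT
Index 0 -> alpha

Answer: alpha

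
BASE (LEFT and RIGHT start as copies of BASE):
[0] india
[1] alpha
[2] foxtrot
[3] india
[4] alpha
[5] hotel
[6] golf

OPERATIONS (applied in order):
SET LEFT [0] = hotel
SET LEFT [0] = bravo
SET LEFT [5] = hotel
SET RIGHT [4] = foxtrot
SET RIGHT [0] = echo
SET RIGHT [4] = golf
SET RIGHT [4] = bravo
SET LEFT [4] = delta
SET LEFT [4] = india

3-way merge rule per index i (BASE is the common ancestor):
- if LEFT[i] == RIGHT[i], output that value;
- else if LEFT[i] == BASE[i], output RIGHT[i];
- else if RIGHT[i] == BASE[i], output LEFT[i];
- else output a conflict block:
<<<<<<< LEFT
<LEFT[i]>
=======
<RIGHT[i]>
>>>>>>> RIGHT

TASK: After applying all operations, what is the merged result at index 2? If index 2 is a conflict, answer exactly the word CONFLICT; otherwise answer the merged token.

Answer: foxtrot

Derivation:
Final LEFT:  [bravo, alpha, foxtrot, india, india, hotel, golf]
Final RIGHT: [echo, alpha, foxtrot, india, bravo, hotel, golf]
i=0: BASE=india L=bravo R=echo all differ -> CONFLICT
i=1: L=alpha R=alpha -> agree -> alpha
i=2: L=foxtrot R=foxtrot -> agree -> foxtrot
i=3: L=india R=india -> agree -> india
i=4: BASE=alpha L=india R=bravo all differ -> CONFLICT
i=5: L=hotel R=hotel -> agree -> hotel
i=6: L=golf R=golf -> agree -> golf
Index 2 -> foxtrot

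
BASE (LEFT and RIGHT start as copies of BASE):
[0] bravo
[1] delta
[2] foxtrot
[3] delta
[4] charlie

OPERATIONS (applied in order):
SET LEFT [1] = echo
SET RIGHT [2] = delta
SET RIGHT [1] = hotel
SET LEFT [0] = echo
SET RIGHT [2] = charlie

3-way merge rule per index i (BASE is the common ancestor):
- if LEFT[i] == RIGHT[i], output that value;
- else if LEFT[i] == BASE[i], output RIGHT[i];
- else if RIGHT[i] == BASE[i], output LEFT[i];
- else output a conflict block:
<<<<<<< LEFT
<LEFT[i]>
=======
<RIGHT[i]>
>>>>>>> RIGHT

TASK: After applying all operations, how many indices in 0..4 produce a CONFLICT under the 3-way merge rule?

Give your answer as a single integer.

Final LEFT:  [echo, echo, foxtrot, delta, charlie]
Final RIGHT: [bravo, hotel, charlie, delta, charlie]
i=0: L=echo, R=bravo=BASE -> take LEFT -> echo
i=1: BASE=delta L=echo R=hotel all differ -> CONFLICT
i=2: L=foxtrot=BASE, R=charlie -> take RIGHT -> charlie
i=3: L=delta R=delta -> agree -> delta
i=4: L=charlie R=charlie -> agree -> charlie
Conflict count: 1

Answer: 1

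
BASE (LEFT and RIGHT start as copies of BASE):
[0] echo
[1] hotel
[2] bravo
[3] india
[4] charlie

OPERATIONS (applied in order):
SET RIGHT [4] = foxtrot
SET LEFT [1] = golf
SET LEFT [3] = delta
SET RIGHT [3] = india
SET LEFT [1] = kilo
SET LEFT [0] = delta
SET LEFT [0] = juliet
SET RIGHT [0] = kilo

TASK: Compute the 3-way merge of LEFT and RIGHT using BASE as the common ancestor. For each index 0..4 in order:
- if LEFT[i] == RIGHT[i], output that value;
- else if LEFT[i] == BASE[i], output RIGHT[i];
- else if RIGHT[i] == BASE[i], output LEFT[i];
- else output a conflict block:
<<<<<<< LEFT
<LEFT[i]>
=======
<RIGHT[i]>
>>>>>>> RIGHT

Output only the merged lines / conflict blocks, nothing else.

Final LEFT:  [juliet, kilo, bravo, delta, charlie]
Final RIGHT: [kilo, hotel, bravo, india, foxtrot]
i=0: BASE=echo L=juliet R=kilo all differ -> CONFLICT
i=1: L=kilo, R=hotel=BASE -> take LEFT -> kilo
i=2: L=bravo R=bravo -> agree -> bravo
i=3: L=delta, R=india=BASE -> take LEFT -> delta
i=4: L=charlie=BASE, R=foxtrot -> take RIGHT -> foxtrot

Answer: <<<<<<< LEFT
juliet
=======
kilo
>>>>>>> RIGHT
kilo
bravo
delta
foxtrot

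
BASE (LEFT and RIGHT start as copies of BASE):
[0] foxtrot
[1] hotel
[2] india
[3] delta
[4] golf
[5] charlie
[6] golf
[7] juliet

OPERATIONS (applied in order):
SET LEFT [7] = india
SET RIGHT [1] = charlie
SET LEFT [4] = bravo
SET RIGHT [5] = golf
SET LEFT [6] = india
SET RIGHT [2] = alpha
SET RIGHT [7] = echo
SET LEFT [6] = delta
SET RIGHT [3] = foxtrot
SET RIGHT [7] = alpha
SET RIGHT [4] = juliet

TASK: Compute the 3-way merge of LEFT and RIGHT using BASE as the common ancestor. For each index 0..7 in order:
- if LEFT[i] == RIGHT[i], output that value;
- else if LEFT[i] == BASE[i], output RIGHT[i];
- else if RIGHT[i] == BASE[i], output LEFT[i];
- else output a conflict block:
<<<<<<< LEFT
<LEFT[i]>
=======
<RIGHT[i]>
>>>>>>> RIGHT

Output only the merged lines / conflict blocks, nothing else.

Answer: foxtrot
charlie
alpha
foxtrot
<<<<<<< LEFT
bravo
=======
juliet
>>>>>>> RIGHT
golf
delta
<<<<<<< LEFT
india
=======
alpha
>>>>>>> RIGHT

Derivation:
Final LEFT:  [foxtrot, hotel, india, delta, bravo, charlie, delta, india]
Final RIGHT: [foxtrot, charlie, alpha, foxtrot, juliet, golf, golf, alpha]
i=0: L=foxtrot R=foxtrot -> agree -> foxtrot
i=1: L=hotel=BASE, R=charlie -> take RIGHT -> charlie
i=2: L=india=BASE, R=alpha -> take RIGHT -> alpha
i=3: L=delta=BASE, R=foxtrot -> take RIGHT -> foxtrot
i=4: BASE=golf L=bravo R=juliet all differ -> CONFLICT
i=5: L=charlie=BASE, R=golf -> take RIGHT -> golf
i=6: L=delta, R=golf=BASE -> take LEFT -> delta
i=7: BASE=juliet L=india R=alpha all differ -> CONFLICT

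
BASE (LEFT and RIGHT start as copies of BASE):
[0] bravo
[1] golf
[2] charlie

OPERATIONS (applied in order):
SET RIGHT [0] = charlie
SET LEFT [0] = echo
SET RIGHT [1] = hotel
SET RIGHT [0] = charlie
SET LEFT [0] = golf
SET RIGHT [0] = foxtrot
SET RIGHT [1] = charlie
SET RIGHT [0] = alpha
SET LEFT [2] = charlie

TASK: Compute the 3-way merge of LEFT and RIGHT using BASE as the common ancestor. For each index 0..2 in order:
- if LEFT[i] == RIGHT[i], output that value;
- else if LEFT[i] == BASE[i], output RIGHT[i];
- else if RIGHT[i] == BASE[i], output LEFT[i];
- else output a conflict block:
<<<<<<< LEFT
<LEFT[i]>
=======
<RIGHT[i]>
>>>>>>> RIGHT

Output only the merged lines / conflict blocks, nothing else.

Final LEFT:  [golf, golf, charlie]
Final RIGHT: [alpha, charlie, charlie]
i=0: BASE=bravo L=golf R=alpha all differ -> CONFLICT
i=1: L=golf=BASE, R=charlie -> take RIGHT -> charlie
i=2: L=charlie R=charlie -> agree -> charlie

Answer: <<<<<<< LEFT
golf
=======
alpha
>>>>>>> RIGHT
charlie
charlie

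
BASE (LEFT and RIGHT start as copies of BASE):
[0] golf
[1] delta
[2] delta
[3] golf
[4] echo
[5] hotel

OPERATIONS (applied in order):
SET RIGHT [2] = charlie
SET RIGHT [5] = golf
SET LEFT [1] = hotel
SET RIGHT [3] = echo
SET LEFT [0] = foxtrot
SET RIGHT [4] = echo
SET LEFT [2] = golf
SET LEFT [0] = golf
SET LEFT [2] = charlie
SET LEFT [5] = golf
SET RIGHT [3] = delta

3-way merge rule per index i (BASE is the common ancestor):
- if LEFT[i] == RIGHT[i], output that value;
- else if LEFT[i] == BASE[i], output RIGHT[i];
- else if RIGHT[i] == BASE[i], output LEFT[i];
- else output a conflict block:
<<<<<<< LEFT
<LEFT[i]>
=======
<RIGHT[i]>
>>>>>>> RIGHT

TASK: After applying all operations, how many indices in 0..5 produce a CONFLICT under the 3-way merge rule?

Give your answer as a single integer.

Final LEFT:  [golf, hotel, charlie, golf, echo, golf]
Final RIGHT: [golf, delta, charlie, delta, echo, golf]
i=0: L=golf R=golf -> agree -> golf
i=1: L=hotel, R=delta=BASE -> take LEFT -> hotel
i=2: L=charlie R=charlie -> agree -> charlie
i=3: L=golf=BASE, R=delta -> take RIGHT -> delta
i=4: L=echo R=echo -> agree -> echo
i=5: L=golf R=golf -> agree -> golf
Conflict count: 0

Answer: 0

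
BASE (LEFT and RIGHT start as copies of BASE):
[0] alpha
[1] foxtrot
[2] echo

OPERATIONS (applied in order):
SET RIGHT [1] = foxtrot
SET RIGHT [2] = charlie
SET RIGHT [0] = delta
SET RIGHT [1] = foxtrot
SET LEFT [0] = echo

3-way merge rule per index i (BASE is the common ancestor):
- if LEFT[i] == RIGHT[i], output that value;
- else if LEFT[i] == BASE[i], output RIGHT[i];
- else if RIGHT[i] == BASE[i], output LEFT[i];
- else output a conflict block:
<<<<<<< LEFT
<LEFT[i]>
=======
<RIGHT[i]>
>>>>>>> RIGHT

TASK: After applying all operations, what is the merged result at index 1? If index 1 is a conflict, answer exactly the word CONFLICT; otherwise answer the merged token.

Final LEFT:  [echo, foxtrot, echo]
Final RIGHT: [delta, foxtrot, charlie]
i=0: BASE=alpha L=echo R=delta all differ -> CONFLICT
i=1: L=foxtrot R=foxtrot -> agree -> foxtrot
i=2: L=echo=BASE, R=charlie -> take RIGHT -> charlie
Index 1 -> foxtrot

Answer: foxtrot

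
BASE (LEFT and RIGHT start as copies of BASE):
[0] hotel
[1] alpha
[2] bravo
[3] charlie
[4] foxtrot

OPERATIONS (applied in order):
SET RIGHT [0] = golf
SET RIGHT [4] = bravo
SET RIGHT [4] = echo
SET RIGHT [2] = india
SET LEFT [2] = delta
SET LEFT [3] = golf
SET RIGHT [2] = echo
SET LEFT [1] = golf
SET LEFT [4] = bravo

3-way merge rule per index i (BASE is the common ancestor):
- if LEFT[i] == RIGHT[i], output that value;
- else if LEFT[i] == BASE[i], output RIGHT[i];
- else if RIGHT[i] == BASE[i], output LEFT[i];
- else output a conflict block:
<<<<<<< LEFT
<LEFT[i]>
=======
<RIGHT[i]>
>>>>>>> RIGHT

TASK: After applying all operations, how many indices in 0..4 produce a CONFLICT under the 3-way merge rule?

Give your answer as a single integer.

Final LEFT:  [hotel, golf, delta, golf, bravo]
Final RIGHT: [golf, alpha, echo, charlie, echo]
i=0: L=hotel=BASE, R=golf -> take RIGHT -> golf
i=1: L=golf, R=alpha=BASE -> take LEFT -> golf
i=2: BASE=bravo L=delta R=echo all differ -> CONFLICT
i=3: L=golf, R=charlie=BASE -> take LEFT -> golf
i=4: BASE=foxtrot L=bravo R=echo all differ -> CONFLICT
Conflict count: 2

Answer: 2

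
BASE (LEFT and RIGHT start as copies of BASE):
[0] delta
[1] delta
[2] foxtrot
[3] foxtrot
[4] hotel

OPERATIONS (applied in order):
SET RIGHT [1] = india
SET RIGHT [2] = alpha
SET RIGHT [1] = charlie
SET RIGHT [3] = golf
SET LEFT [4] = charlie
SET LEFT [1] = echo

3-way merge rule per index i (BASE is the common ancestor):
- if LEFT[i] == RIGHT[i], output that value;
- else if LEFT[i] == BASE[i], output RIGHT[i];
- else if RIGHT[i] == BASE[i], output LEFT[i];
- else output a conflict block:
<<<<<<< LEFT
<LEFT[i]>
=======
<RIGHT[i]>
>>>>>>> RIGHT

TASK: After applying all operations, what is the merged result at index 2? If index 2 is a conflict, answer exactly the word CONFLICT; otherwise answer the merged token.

Answer: alpha

Derivation:
Final LEFT:  [delta, echo, foxtrot, foxtrot, charlie]
Final RIGHT: [delta, charlie, alpha, golf, hotel]
i=0: L=delta R=delta -> agree -> delta
i=1: BASE=delta L=echo R=charlie all differ -> CONFLICT
i=2: L=foxtrot=BASE, R=alpha -> take RIGHT -> alpha
i=3: L=foxtrot=BASE, R=golf -> take RIGHT -> golf
i=4: L=charlie, R=hotel=BASE -> take LEFT -> charlie
Index 2 -> alpha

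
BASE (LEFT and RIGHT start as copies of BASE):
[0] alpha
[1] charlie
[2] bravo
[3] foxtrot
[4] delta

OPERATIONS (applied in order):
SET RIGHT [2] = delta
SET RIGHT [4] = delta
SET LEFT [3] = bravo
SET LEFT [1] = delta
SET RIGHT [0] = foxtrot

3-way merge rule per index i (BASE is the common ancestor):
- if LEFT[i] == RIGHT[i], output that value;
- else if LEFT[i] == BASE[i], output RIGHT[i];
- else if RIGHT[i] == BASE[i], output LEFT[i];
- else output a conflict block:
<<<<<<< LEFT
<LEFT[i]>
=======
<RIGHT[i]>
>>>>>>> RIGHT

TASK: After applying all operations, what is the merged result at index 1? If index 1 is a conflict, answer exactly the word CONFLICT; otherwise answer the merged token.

Final LEFT:  [alpha, delta, bravo, bravo, delta]
Final RIGHT: [foxtrot, charlie, delta, foxtrot, delta]
i=0: L=alpha=BASE, R=foxtrot -> take RIGHT -> foxtrot
i=1: L=delta, R=charlie=BASE -> take LEFT -> delta
i=2: L=bravo=BASE, R=delta -> take RIGHT -> delta
i=3: L=bravo, R=foxtrot=BASE -> take LEFT -> bravo
i=4: L=delta R=delta -> agree -> delta
Index 1 -> delta

Answer: delta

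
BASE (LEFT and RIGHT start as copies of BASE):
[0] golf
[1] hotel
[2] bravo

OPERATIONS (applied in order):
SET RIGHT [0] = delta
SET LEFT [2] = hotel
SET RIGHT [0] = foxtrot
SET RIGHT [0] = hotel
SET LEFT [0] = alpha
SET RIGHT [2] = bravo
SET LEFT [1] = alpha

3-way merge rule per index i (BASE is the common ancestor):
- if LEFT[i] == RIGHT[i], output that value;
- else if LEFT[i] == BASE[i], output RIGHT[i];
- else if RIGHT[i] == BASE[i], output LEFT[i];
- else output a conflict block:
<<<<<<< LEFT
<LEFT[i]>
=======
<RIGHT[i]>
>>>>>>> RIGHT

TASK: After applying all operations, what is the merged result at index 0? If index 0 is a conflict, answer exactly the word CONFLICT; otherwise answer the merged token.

Answer: CONFLICT

Derivation:
Final LEFT:  [alpha, alpha, hotel]
Final RIGHT: [hotel, hotel, bravo]
i=0: BASE=golf L=alpha R=hotel all differ -> CONFLICT
i=1: L=alpha, R=hotel=BASE -> take LEFT -> alpha
i=2: L=hotel, R=bravo=BASE -> take LEFT -> hotel
Index 0 -> CONFLICT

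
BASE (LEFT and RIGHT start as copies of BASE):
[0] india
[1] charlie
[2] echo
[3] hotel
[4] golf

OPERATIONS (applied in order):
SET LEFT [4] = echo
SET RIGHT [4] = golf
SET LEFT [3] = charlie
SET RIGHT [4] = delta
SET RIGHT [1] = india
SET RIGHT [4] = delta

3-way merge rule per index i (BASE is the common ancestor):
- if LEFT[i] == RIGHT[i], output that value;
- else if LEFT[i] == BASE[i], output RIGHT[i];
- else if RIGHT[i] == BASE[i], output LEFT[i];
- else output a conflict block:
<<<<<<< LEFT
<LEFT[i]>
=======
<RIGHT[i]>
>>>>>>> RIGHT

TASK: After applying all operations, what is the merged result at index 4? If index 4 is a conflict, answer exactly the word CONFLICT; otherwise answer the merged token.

Final LEFT:  [india, charlie, echo, charlie, echo]
Final RIGHT: [india, india, echo, hotel, delta]
i=0: L=india R=india -> agree -> india
i=1: L=charlie=BASE, R=india -> take RIGHT -> india
i=2: L=echo R=echo -> agree -> echo
i=3: L=charlie, R=hotel=BASE -> take LEFT -> charlie
i=4: BASE=golf L=echo R=delta all differ -> CONFLICT
Index 4 -> CONFLICT

Answer: CONFLICT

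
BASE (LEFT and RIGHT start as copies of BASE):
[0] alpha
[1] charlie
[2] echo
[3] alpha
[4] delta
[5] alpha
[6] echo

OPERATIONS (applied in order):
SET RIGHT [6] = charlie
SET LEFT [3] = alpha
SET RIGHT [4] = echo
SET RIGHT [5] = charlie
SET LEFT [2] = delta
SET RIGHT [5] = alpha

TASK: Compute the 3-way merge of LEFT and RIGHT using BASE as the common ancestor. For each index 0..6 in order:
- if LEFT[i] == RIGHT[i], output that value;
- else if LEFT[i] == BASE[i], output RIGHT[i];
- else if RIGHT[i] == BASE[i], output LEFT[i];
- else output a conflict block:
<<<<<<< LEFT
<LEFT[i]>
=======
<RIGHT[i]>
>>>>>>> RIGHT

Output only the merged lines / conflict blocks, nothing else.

Answer: alpha
charlie
delta
alpha
echo
alpha
charlie

Derivation:
Final LEFT:  [alpha, charlie, delta, alpha, delta, alpha, echo]
Final RIGHT: [alpha, charlie, echo, alpha, echo, alpha, charlie]
i=0: L=alpha R=alpha -> agree -> alpha
i=1: L=charlie R=charlie -> agree -> charlie
i=2: L=delta, R=echo=BASE -> take LEFT -> delta
i=3: L=alpha R=alpha -> agree -> alpha
i=4: L=delta=BASE, R=echo -> take RIGHT -> echo
i=5: L=alpha R=alpha -> agree -> alpha
i=6: L=echo=BASE, R=charlie -> take RIGHT -> charlie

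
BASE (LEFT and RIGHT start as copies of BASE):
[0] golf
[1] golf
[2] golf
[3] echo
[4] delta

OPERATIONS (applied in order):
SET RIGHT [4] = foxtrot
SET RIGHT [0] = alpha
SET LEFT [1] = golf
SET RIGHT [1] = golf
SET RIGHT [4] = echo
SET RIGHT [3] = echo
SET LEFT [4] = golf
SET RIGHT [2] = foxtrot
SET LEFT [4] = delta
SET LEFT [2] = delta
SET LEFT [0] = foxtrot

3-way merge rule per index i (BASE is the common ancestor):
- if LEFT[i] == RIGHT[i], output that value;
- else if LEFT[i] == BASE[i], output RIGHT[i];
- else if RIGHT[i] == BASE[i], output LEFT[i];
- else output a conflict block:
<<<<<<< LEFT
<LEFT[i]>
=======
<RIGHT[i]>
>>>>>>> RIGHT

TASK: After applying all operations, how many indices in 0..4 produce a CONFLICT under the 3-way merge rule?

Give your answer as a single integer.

Answer: 2

Derivation:
Final LEFT:  [foxtrot, golf, delta, echo, delta]
Final RIGHT: [alpha, golf, foxtrot, echo, echo]
i=0: BASE=golf L=foxtrot R=alpha all differ -> CONFLICT
i=1: L=golf R=golf -> agree -> golf
i=2: BASE=golf L=delta R=foxtrot all differ -> CONFLICT
i=3: L=echo R=echo -> agree -> echo
i=4: L=delta=BASE, R=echo -> take RIGHT -> echo
Conflict count: 2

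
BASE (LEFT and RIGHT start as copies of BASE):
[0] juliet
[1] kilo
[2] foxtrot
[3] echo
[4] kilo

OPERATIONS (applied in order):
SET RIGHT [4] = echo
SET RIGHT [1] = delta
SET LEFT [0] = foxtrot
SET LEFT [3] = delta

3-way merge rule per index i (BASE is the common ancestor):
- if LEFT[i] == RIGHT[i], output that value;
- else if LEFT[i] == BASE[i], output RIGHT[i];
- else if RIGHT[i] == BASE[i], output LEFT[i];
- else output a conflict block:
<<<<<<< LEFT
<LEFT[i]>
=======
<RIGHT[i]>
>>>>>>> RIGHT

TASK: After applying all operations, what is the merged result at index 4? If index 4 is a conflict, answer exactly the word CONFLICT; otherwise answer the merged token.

Final LEFT:  [foxtrot, kilo, foxtrot, delta, kilo]
Final RIGHT: [juliet, delta, foxtrot, echo, echo]
i=0: L=foxtrot, R=juliet=BASE -> take LEFT -> foxtrot
i=1: L=kilo=BASE, R=delta -> take RIGHT -> delta
i=2: L=foxtrot R=foxtrot -> agree -> foxtrot
i=3: L=delta, R=echo=BASE -> take LEFT -> delta
i=4: L=kilo=BASE, R=echo -> take RIGHT -> echo
Index 4 -> echo

Answer: echo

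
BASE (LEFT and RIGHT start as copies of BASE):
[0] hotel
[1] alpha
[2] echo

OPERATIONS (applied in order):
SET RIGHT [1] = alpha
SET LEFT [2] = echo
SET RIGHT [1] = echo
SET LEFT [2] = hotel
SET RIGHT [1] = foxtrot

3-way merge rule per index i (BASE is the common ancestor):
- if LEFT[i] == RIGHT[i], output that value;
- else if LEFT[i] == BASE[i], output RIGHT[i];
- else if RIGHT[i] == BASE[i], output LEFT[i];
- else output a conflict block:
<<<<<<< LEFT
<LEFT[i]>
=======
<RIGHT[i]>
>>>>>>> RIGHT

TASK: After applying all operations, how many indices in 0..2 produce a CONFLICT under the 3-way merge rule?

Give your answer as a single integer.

Answer: 0

Derivation:
Final LEFT:  [hotel, alpha, hotel]
Final RIGHT: [hotel, foxtrot, echo]
i=0: L=hotel R=hotel -> agree -> hotel
i=1: L=alpha=BASE, R=foxtrot -> take RIGHT -> foxtrot
i=2: L=hotel, R=echo=BASE -> take LEFT -> hotel
Conflict count: 0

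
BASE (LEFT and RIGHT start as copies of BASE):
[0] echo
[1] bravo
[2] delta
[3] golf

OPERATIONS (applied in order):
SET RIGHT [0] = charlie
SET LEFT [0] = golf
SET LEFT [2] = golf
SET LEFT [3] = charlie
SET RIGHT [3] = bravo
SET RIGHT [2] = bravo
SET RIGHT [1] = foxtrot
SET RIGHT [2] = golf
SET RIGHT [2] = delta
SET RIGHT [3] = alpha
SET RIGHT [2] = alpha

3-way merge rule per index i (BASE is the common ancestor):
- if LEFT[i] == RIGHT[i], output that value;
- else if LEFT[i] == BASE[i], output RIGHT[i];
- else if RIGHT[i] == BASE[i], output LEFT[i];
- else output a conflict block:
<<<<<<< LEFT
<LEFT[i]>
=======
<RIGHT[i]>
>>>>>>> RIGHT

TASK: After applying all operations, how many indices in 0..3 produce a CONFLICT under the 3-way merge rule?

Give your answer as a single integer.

Answer: 3

Derivation:
Final LEFT:  [golf, bravo, golf, charlie]
Final RIGHT: [charlie, foxtrot, alpha, alpha]
i=0: BASE=echo L=golf R=charlie all differ -> CONFLICT
i=1: L=bravo=BASE, R=foxtrot -> take RIGHT -> foxtrot
i=2: BASE=delta L=golf R=alpha all differ -> CONFLICT
i=3: BASE=golf L=charlie R=alpha all differ -> CONFLICT
Conflict count: 3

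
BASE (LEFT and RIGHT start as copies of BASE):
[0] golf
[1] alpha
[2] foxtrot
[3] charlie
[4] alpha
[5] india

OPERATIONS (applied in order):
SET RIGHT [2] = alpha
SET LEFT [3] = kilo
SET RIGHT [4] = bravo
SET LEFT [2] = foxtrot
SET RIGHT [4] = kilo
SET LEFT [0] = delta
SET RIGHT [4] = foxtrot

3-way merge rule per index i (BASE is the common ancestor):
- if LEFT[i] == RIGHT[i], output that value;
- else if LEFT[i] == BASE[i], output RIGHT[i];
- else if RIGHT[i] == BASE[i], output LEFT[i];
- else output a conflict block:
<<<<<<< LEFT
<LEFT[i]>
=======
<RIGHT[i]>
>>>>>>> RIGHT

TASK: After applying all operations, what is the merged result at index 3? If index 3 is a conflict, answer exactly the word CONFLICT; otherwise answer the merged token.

Final LEFT:  [delta, alpha, foxtrot, kilo, alpha, india]
Final RIGHT: [golf, alpha, alpha, charlie, foxtrot, india]
i=0: L=delta, R=golf=BASE -> take LEFT -> delta
i=1: L=alpha R=alpha -> agree -> alpha
i=2: L=foxtrot=BASE, R=alpha -> take RIGHT -> alpha
i=3: L=kilo, R=charlie=BASE -> take LEFT -> kilo
i=4: L=alpha=BASE, R=foxtrot -> take RIGHT -> foxtrot
i=5: L=india R=india -> agree -> india
Index 3 -> kilo

Answer: kilo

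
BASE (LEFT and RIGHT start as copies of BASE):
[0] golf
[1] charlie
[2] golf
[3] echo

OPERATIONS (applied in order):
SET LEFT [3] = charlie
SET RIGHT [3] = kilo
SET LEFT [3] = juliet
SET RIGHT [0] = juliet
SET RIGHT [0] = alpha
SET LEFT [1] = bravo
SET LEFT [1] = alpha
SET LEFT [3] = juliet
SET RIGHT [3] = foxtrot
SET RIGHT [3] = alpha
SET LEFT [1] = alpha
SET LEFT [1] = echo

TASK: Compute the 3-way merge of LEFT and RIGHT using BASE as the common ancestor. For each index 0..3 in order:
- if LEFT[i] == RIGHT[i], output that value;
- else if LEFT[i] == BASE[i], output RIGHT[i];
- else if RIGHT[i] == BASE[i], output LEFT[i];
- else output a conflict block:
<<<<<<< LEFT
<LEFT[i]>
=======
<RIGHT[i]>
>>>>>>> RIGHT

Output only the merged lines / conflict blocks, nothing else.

Final LEFT:  [golf, echo, golf, juliet]
Final RIGHT: [alpha, charlie, golf, alpha]
i=0: L=golf=BASE, R=alpha -> take RIGHT -> alpha
i=1: L=echo, R=charlie=BASE -> take LEFT -> echo
i=2: L=golf R=golf -> agree -> golf
i=3: BASE=echo L=juliet R=alpha all differ -> CONFLICT

Answer: alpha
echo
golf
<<<<<<< LEFT
juliet
=======
alpha
>>>>>>> RIGHT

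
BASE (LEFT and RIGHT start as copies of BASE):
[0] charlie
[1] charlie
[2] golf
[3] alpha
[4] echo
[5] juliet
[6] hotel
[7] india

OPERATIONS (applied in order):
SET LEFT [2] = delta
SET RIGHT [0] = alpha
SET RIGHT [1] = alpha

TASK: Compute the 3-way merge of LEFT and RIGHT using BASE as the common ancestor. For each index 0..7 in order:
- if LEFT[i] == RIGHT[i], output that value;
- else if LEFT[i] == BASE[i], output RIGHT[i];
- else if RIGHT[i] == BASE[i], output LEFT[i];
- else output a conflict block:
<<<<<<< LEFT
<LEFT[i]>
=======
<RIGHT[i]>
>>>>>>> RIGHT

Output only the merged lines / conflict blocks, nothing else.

Answer: alpha
alpha
delta
alpha
echo
juliet
hotel
india

Derivation:
Final LEFT:  [charlie, charlie, delta, alpha, echo, juliet, hotel, india]
Final RIGHT: [alpha, alpha, golf, alpha, echo, juliet, hotel, india]
i=0: L=charlie=BASE, R=alpha -> take RIGHT -> alpha
i=1: L=charlie=BASE, R=alpha -> take RIGHT -> alpha
i=2: L=delta, R=golf=BASE -> take LEFT -> delta
i=3: L=alpha R=alpha -> agree -> alpha
i=4: L=echo R=echo -> agree -> echo
i=5: L=juliet R=juliet -> agree -> juliet
i=6: L=hotel R=hotel -> agree -> hotel
i=7: L=india R=india -> agree -> india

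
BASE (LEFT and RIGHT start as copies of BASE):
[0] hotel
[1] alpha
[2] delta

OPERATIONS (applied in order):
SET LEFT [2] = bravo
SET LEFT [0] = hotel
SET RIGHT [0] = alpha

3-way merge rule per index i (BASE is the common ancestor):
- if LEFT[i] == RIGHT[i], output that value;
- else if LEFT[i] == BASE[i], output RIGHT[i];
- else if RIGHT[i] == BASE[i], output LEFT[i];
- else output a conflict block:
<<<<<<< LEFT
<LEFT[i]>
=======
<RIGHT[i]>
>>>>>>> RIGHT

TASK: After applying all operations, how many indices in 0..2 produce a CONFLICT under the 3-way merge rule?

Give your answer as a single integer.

Answer: 0

Derivation:
Final LEFT:  [hotel, alpha, bravo]
Final RIGHT: [alpha, alpha, delta]
i=0: L=hotel=BASE, R=alpha -> take RIGHT -> alpha
i=1: L=alpha R=alpha -> agree -> alpha
i=2: L=bravo, R=delta=BASE -> take LEFT -> bravo
Conflict count: 0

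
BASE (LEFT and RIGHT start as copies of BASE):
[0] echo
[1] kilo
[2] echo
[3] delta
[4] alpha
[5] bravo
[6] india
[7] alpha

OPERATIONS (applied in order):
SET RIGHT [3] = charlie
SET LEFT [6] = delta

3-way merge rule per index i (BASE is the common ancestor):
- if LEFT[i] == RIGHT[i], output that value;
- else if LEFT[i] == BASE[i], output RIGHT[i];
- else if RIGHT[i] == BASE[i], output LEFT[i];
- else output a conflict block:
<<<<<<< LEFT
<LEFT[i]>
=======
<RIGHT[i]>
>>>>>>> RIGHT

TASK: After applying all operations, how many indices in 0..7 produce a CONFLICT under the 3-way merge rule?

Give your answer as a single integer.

Answer: 0

Derivation:
Final LEFT:  [echo, kilo, echo, delta, alpha, bravo, delta, alpha]
Final RIGHT: [echo, kilo, echo, charlie, alpha, bravo, india, alpha]
i=0: L=echo R=echo -> agree -> echo
i=1: L=kilo R=kilo -> agree -> kilo
i=2: L=echo R=echo -> agree -> echo
i=3: L=delta=BASE, R=charlie -> take RIGHT -> charlie
i=4: L=alpha R=alpha -> agree -> alpha
i=5: L=bravo R=bravo -> agree -> bravo
i=6: L=delta, R=india=BASE -> take LEFT -> delta
i=7: L=alpha R=alpha -> agree -> alpha
Conflict count: 0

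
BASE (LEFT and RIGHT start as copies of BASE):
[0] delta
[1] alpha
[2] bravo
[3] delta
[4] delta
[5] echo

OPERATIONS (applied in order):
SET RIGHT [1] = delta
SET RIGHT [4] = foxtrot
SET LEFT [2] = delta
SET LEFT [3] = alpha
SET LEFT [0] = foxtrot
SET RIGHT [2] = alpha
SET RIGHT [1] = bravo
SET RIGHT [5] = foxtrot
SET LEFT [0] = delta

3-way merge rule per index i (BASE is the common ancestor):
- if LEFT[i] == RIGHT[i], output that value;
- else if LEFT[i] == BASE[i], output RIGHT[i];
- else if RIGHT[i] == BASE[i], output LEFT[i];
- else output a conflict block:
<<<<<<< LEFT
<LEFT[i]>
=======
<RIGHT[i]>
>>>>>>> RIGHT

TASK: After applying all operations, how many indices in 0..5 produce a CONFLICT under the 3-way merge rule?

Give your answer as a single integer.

Final LEFT:  [delta, alpha, delta, alpha, delta, echo]
Final RIGHT: [delta, bravo, alpha, delta, foxtrot, foxtrot]
i=0: L=delta R=delta -> agree -> delta
i=1: L=alpha=BASE, R=bravo -> take RIGHT -> bravo
i=2: BASE=bravo L=delta R=alpha all differ -> CONFLICT
i=3: L=alpha, R=delta=BASE -> take LEFT -> alpha
i=4: L=delta=BASE, R=foxtrot -> take RIGHT -> foxtrot
i=5: L=echo=BASE, R=foxtrot -> take RIGHT -> foxtrot
Conflict count: 1

Answer: 1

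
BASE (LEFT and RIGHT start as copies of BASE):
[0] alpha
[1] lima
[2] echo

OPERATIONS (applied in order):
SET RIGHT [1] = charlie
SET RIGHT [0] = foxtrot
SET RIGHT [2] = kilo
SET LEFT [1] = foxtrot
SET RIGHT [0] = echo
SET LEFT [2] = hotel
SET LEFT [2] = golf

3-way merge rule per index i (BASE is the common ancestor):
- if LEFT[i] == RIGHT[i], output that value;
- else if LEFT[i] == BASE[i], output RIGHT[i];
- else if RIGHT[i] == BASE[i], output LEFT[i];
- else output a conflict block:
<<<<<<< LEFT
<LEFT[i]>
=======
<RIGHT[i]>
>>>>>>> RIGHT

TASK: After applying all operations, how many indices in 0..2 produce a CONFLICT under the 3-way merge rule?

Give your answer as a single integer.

Final LEFT:  [alpha, foxtrot, golf]
Final RIGHT: [echo, charlie, kilo]
i=0: L=alpha=BASE, R=echo -> take RIGHT -> echo
i=1: BASE=lima L=foxtrot R=charlie all differ -> CONFLICT
i=2: BASE=echo L=golf R=kilo all differ -> CONFLICT
Conflict count: 2

Answer: 2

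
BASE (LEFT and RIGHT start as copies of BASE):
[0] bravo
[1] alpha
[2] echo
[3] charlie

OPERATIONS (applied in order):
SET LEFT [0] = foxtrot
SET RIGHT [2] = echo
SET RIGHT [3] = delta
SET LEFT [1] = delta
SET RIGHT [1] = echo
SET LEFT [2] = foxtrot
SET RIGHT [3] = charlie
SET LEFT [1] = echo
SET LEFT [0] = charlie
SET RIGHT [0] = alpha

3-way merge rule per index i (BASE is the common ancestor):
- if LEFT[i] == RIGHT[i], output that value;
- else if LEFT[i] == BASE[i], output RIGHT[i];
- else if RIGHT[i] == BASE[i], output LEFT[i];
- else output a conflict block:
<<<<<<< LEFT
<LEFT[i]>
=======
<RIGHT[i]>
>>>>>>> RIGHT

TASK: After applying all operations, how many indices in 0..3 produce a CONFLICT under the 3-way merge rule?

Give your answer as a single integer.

Answer: 1

Derivation:
Final LEFT:  [charlie, echo, foxtrot, charlie]
Final RIGHT: [alpha, echo, echo, charlie]
i=0: BASE=bravo L=charlie R=alpha all differ -> CONFLICT
i=1: L=echo R=echo -> agree -> echo
i=2: L=foxtrot, R=echo=BASE -> take LEFT -> foxtrot
i=3: L=charlie R=charlie -> agree -> charlie
Conflict count: 1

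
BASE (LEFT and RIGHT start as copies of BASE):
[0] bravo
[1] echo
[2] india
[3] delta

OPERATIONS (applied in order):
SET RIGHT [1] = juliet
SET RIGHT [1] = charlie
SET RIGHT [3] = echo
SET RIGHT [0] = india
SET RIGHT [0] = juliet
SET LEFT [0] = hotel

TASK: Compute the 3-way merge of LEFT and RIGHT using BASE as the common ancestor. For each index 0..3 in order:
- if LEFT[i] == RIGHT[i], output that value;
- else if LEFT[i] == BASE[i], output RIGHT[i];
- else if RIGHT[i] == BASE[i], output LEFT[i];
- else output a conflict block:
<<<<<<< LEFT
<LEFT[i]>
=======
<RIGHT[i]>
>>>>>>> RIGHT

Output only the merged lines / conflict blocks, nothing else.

Final LEFT:  [hotel, echo, india, delta]
Final RIGHT: [juliet, charlie, india, echo]
i=0: BASE=bravo L=hotel R=juliet all differ -> CONFLICT
i=1: L=echo=BASE, R=charlie -> take RIGHT -> charlie
i=2: L=india R=india -> agree -> india
i=3: L=delta=BASE, R=echo -> take RIGHT -> echo

Answer: <<<<<<< LEFT
hotel
=======
juliet
>>>>>>> RIGHT
charlie
india
echo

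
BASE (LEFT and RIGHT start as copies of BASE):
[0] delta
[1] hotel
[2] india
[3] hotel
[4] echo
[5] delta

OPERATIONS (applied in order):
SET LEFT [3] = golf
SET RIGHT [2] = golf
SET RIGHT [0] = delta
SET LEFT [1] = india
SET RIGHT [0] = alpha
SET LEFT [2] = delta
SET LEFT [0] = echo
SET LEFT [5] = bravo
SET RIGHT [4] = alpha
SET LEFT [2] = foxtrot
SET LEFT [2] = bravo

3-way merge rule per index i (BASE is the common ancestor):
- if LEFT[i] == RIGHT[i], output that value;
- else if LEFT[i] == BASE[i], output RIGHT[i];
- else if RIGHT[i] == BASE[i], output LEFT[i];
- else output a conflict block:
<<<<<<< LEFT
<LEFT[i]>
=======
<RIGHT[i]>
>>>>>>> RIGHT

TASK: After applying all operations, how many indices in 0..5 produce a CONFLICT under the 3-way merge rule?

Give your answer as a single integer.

Answer: 2

Derivation:
Final LEFT:  [echo, india, bravo, golf, echo, bravo]
Final RIGHT: [alpha, hotel, golf, hotel, alpha, delta]
i=0: BASE=delta L=echo R=alpha all differ -> CONFLICT
i=1: L=india, R=hotel=BASE -> take LEFT -> india
i=2: BASE=india L=bravo R=golf all differ -> CONFLICT
i=3: L=golf, R=hotel=BASE -> take LEFT -> golf
i=4: L=echo=BASE, R=alpha -> take RIGHT -> alpha
i=5: L=bravo, R=delta=BASE -> take LEFT -> bravo
Conflict count: 2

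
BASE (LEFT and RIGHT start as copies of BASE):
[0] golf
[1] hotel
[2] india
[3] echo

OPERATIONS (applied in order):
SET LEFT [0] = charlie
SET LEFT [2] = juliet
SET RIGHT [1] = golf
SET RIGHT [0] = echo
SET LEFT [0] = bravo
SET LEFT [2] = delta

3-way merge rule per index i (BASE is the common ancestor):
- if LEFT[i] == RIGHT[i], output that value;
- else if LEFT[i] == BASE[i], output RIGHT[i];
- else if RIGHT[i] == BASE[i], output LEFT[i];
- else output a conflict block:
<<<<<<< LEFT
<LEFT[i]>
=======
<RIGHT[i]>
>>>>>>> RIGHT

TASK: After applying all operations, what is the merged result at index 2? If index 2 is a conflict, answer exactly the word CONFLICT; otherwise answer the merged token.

Final LEFT:  [bravo, hotel, delta, echo]
Final RIGHT: [echo, golf, india, echo]
i=0: BASE=golf L=bravo R=echo all differ -> CONFLICT
i=1: L=hotel=BASE, R=golf -> take RIGHT -> golf
i=2: L=delta, R=india=BASE -> take LEFT -> delta
i=3: L=echo R=echo -> agree -> echo
Index 2 -> delta

Answer: delta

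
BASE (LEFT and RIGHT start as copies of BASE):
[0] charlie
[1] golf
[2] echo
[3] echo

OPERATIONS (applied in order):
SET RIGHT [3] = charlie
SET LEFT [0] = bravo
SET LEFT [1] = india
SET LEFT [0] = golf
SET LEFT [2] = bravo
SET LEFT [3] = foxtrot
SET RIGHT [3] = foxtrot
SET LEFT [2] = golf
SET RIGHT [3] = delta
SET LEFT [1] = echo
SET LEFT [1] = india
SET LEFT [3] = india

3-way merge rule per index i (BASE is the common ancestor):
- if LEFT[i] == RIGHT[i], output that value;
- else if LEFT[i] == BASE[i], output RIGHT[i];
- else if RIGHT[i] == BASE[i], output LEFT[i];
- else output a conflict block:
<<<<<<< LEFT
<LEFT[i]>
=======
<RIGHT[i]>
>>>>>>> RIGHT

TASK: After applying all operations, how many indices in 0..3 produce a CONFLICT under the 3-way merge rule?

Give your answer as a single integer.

Answer: 1

Derivation:
Final LEFT:  [golf, india, golf, india]
Final RIGHT: [charlie, golf, echo, delta]
i=0: L=golf, R=charlie=BASE -> take LEFT -> golf
i=1: L=india, R=golf=BASE -> take LEFT -> india
i=2: L=golf, R=echo=BASE -> take LEFT -> golf
i=3: BASE=echo L=india R=delta all differ -> CONFLICT
Conflict count: 1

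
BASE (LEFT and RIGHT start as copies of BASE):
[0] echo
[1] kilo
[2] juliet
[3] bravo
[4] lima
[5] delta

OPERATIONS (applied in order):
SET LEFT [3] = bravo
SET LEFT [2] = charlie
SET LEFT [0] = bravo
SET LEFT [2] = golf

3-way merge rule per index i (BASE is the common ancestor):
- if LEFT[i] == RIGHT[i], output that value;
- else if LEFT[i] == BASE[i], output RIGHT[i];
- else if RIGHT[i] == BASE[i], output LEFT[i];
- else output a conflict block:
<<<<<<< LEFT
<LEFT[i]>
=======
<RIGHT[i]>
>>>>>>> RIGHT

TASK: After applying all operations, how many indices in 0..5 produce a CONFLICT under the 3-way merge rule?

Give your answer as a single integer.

Final LEFT:  [bravo, kilo, golf, bravo, lima, delta]
Final RIGHT: [echo, kilo, juliet, bravo, lima, delta]
i=0: L=bravo, R=echo=BASE -> take LEFT -> bravo
i=1: L=kilo R=kilo -> agree -> kilo
i=2: L=golf, R=juliet=BASE -> take LEFT -> golf
i=3: L=bravo R=bravo -> agree -> bravo
i=4: L=lima R=lima -> agree -> lima
i=5: L=delta R=delta -> agree -> delta
Conflict count: 0

Answer: 0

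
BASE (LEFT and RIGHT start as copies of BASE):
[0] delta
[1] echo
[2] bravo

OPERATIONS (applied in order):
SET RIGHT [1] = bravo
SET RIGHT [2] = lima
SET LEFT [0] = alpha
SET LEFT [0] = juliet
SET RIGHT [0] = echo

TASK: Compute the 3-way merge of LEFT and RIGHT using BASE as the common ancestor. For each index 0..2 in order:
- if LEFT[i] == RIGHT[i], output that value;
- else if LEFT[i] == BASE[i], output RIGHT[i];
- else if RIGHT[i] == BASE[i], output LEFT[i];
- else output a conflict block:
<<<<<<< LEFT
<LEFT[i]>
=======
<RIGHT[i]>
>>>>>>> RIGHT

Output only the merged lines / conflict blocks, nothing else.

Answer: <<<<<<< LEFT
juliet
=======
echo
>>>>>>> RIGHT
bravo
lima

Derivation:
Final LEFT:  [juliet, echo, bravo]
Final RIGHT: [echo, bravo, lima]
i=0: BASE=delta L=juliet R=echo all differ -> CONFLICT
i=1: L=echo=BASE, R=bravo -> take RIGHT -> bravo
i=2: L=bravo=BASE, R=lima -> take RIGHT -> lima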